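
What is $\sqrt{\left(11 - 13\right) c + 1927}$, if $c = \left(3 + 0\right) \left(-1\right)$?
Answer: $\sqrt{1933} \approx 43.966$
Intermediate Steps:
$c = -3$ ($c = 3 \left(-1\right) = -3$)
$\sqrt{\left(11 - 13\right) c + 1927} = \sqrt{\left(11 - 13\right) \left(-3\right) + 1927} = \sqrt{\left(-2\right) \left(-3\right) + 1927} = \sqrt{6 + 1927} = \sqrt{1933}$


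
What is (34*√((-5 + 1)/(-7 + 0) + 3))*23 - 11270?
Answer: -11270 + 3910*√7/7 ≈ -9792.2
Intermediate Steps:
(34*√((-5 + 1)/(-7 + 0) + 3))*23 - 11270 = (34*√(-4/(-7) + 3))*23 - 11270 = (34*√(-4*(-⅐) + 3))*23 - 11270 = (34*√(4/7 + 3))*23 - 11270 = (34*√(25/7))*23 - 11270 = (34*(5*√7/7))*23 - 11270 = (170*√7/7)*23 - 11270 = 3910*√7/7 - 11270 = -11270 + 3910*√7/7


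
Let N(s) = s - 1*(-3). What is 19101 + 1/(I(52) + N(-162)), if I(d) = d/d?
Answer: 3017957/158 ≈ 19101.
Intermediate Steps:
I(d) = 1
N(s) = 3 + s (N(s) = s + 3 = 3 + s)
19101 + 1/(I(52) + N(-162)) = 19101 + 1/(1 + (3 - 162)) = 19101 + 1/(1 - 159) = 19101 + 1/(-158) = 19101 - 1/158 = 3017957/158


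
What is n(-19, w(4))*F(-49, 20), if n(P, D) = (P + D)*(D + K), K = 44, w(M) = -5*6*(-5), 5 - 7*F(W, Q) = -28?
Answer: 838662/7 ≈ 1.1981e+5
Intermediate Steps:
F(W, Q) = 33/7 (F(W, Q) = 5/7 - 1/7*(-28) = 5/7 + 4 = 33/7)
w(M) = 150 (w(M) = -30*(-5) = 150)
n(P, D) = (44 + D)*(D + P) (n(P, D) = (P + D)*(D + 44) = (D + P)*(44 + D) = (44 + D)*(D + P))
n(-19, w(4))*F(-49, 20) = (150**2 + 44*150 + 44*(-19) + 150*(-19))*(33/7) = (22500 + 6600 - 836 - 2850)*(33/7) = 25414*(33/7) = 838662/7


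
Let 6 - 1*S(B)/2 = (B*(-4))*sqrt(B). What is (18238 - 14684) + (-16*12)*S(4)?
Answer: -11038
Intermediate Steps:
S(B) = 12 + 8*B**(3/2) (S(B) = 12 - 2*B*(-4)*sqrt(B) = 12 - 2*(-4*B)*sqrt(B) = 12 - (-8)*B**(3/2) = 12 + 8*B**(3/2))
(18238 - 14684) + (-16*12)*S(4) = (18238 - 14684) + (-16*12)*(12 + 8*4**(3/2)) = 3554 - 192*(12 + 8*8) = 3554 - 192*(12 + 64) = 3554 - 192*76 = 3554 - 14592 = -11038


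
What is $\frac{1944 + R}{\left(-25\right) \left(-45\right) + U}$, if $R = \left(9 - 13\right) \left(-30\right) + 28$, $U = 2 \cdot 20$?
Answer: $\frac{2092}{1165} \approx 1.7957$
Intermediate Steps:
$U = 40$
$R = 148$ ($R = \left(-4\right) \left(-30\right) + 28 = 120 + 28 = 148$)
$\frac{1944 + R}{\left(-25\right) \left(-45\right) + U} = \frac{1944 + 148}{\left(-25\right) \left(-45\right) + 40} = \frac{2092}{1125 + 40} = \frac{2092}{1165}$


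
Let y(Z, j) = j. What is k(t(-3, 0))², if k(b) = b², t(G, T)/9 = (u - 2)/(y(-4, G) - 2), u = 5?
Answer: 531441/625 ≈ 850.31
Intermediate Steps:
t(G, T) = 27/(-2 + G) (t(G, T) = 9*((5 - 2)/(G - 2)) = 9*(3/(-2 + G)) = 27/(-2 + G))
k(t(-3, 0))² = ((27/(-2 - 3))²)² = ((27/(-5))²)² = ((27*(-⅕))²)² = ((-27/5)²)² = (729/25)² = 531441/625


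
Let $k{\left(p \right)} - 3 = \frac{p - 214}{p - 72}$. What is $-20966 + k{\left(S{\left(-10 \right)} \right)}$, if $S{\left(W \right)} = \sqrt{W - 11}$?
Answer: $- \frac{36365662}{1735} + \frac{142 i \sqrt{21}}{5205} \approx -20960.0 + 0.12502 i$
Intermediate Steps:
$S{\left(W \right)} = \sqrt{-11 + W}$
$k{\left(p \right)} = 3 + \frac{-214 + p}{-72 + p}$ ($k{\left(p \right)} = 3 + \frac{p - 214}{p - 72} = 3 + \frac{-214 + p}{-72 + p}$)
$-20966 + k{\left(S{\left(-10 \right)} \right)} = -20966 + \frac{2 \left(-215 + 2 \sqrt{-11 - 10}\right)}{-72 + \sqrt{-11 - 10}} = -20966 + \frac{2 \left(-215 + 2 \sqrt{-21}\right)}{-72 + \sqrt{-21}} = -20966 + \frac{2 \left(-215 + 2 i \sqrt{21}\right)}{-72 + i \sqrt{21}}$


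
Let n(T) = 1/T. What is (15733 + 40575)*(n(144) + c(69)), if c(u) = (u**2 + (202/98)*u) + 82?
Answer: 70738519723/252 ≈ 2.8071e+8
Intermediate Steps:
c(u) = 82 + u**2 + 101*u/49 (c(u) = (u**2 + (202*(1/98))*u) + 82 = (u**2 + 101*u/49) + 82 = 82 + u**2 + 101*u/49)
(15733 + 40575)*(n(144) + c(69)) = (15733 + 40575)*(1/144 + (82 + 69**2 + (101/49)*69)) = 56308*(1/144 + (82 + 4761 + 6969/49)) = 56308*(1/144 + 244276/49) = 56308*(35175793/7056) = 70738519723/252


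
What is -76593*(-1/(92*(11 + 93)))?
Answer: 76593/9568 ≈ 8.0051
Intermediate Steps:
-76593*(-1/(92*(11 + 93))) = -76593/((-92*104)) = -76593/(-9568) = -76593*(-1/9568) = 76593/9568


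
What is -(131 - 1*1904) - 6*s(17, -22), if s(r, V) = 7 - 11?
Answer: 1797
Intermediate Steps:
s(r, V) = -4
-(131 - 1*1904) - 6*s(17, -22) = -(131 - 1*1904) - 6*(-4) = -(131 - 1904) - 1*(-24) = -1*(-1773) + 24 = 1773 + 24 = 1797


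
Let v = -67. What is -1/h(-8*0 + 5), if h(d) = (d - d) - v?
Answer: -1/67 ≈ -0.014925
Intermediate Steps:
h(d) = 67 (h(d) = (d - d) - 1*(-67) = 0 + 67 = 67)
-1/h(-8*0 + 5) = -1/67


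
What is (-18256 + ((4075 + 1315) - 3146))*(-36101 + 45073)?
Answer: -143659664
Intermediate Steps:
(-18256 + ((4075 + 1315) - 3146))*(-36101 + 45073) = (-18256 + (5390 - 3146))*8972 = (-18256 + 2244)*8972 = -16012*8972 = -143659664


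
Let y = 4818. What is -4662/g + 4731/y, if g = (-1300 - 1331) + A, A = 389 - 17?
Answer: 1227735/403106 ≈ 3.0457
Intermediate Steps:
A = 372
g = -2259 (g = (-1300 - 1331) + 372 = -2631 + 372 = -2259)
-4662/g + 4731/y = -4662/(-2259) + 4731/4818 = -4662*(-1/2259) + 4731*(1/4818) = 518/251 + 1577/1606 = 1227735/403106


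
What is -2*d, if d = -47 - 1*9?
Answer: 112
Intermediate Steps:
d = -56 (d = -47 - 9 = -56)
-2*d = -2*(-56) = 112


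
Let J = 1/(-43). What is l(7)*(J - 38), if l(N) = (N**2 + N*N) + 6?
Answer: -170040/43 ≈ -3954.4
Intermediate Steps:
l(N) = 6 + 2*N**2 (l(N) = (N**2 + N**2) + 6 = 2*N**2 + 6 = 6 + 2*N**2)
J = -1/43 ≈ -0.023256
l(7)*(J - 38) = (6 + 2*7**2)*(-1/43 - 38) = (6 + 2*49)*(-1635/43) = (6 + 98)*(-1635/43) = 104*(-1635/43) = -170040/43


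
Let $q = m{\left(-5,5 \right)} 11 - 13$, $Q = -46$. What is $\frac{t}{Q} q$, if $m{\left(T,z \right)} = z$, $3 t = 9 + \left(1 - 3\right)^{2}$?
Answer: $- \frac{91}{23} \approx -3.9565$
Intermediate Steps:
$t = \frac{13}{3}$ ($t = \frac{9 + \left(1 - 3\right)^{2}}{3} = \frac{9 + \left(-2\right)^{2}}{3} = \frac{9 + 4}{3} = \frac{1}{3} \cdot 13 = \frac{13}{3} \approx 4.3333$)
$q = 42$ ($q = 5 \cdot 11 - 13 = 55 - 13 = 42$)
$\frac{t}{Q} q = \frac{13}{3 \left(-46\right)} 42 = \frac{13}{3} \left(- \frac{1}{46}\right) 42 = \left(- \frac{13}{138}\right) 42 = - \frac{91}{23}$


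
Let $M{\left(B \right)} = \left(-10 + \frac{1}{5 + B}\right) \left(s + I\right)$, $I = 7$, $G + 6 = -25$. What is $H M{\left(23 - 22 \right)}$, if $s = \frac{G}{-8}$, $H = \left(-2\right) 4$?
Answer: $\frac{1711}{2} \approx 855.5$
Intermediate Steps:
$G = -31$ ($G = -6 - 25 = -31$)
$H = -8$
$s = \frac{31}{8}$ ($s = - \frac{31}{-8} = \left(-31\right) \left(- \frac{1}{8}\right) = \frac{31}{8} \approx 3.875$)
$M{\left(B \right)} = - \frac{435}{4} + \frac{87}{8 \left(5 + B\right)}$ ($M{\left(B \right)} = \left(-10 + \frac{1}{5 + B}\right) \left(\frac{31}{8} + 7\right) = \left(-10 + \frac{1}{5 + B}\right) \frac{87}{8} = - \frac{435}{4} + \frac{87}{8 \left(5 + B\right)}$)
$H M{\left(23 - 22 \right)} = - 8 \frac{87 \left(-49 - 10 \left(23 - 22\right)\right)}{8 \left(5 + \left(23 - 22\right)\right)} = - 8 \frac{87 \left(-49 - 10\right)}{8 \left(5 + 1\right)} = - 8 \frac{87 \left(-49 - 10\right)}{8 \cdot 6} = - 8 \cdot \frac{87}{8} \cdot \frac{1}{6} \left(-59\right) = \left(-8\right) \left(- \frac{1711}{16}\right) = \frac{1711}{2}$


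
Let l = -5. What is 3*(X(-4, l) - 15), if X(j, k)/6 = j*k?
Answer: 315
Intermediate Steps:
X(j, k) = 6*j*k (X(j, k) = 6*(j*k) = 6*j*k)
3*(X(-4, l) - 15) = 3*(6*(-4)*(-5) - 15) = 3*(120 - 15) = 3*105 = 315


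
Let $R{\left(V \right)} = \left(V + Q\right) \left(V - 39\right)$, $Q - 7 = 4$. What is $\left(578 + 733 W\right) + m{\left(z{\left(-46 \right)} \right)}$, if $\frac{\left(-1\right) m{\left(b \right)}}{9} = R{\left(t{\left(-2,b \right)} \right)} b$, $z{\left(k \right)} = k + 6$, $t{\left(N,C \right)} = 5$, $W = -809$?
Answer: $-788259$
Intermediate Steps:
$Q = 11$ ($Q = 7 + 4 = 11$)
$R{\left(V \right)} = \left(-39 + V\right) \left(11 + V\right)$ ($R{\left(V \right)} = \left(V + 11\right) \left(V - 39\right) = \left(11 + V\right) \left(-39 + V\right) = \left(-39 + V\right) \left(11 + V\right)$)
$z{\left(k \right)} = 6 + k$
$m{\left(b \right)} = 4896 b$ ($m{\left(b \right)} = - 9 \left(-429 + 5^{2} - 140\right) b = - 9 \left(-429 + 25 - 140\right) b = - 9 \left(- 544 b\right) = 4896 b$)
$\left(578 + 733 W\right) + m{\left(z{\left(-46 \right)} \right)} = \left(578 + 733 \left(-809\right)\right) + 4896 \left(6 - 46\right) = \left(578 - 592997\right) + 4896 \left(-40\right) = -592419 - 195840 = -788259$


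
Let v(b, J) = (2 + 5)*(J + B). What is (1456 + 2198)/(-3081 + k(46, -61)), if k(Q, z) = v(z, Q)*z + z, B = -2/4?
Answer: -2436/15047 ≈ -0.16189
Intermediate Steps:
B = -½ (B = -2*¼ = -½ ≈ -0.50000)
v(b, J) = -7/2 + 7*J (v(b, J) = (2 + 5)*(J - ½) = 7*(-½ + J) = -7/2 + 7*J)
k(Q, z) = z + z*(-7/2 + 7*Q) (k(Q, z) = (-7/2 + 7*Q)*z + z = z*(-7/2 + 7*Q) + z = z + z*(-7/2 + 7*Q))
(1456 + 2198)/(-3081 + k(46, -61)) = (1456 + 2198)/(-3081 + (½)*(-61)*(-5 + 14*46)) = 3654/(-3081 + (½)*(-61)*(-5 + 644)) = 3654/(-3081 + (½)*(-61)*639) = 3654/(-3081 - 38979/2) = 3654/(-45141/2) = 3654*(-2/45141) = -2436/15047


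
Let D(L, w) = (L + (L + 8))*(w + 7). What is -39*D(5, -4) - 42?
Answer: -2148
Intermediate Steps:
D(L, w) = (7 + w)*(8 + 2*L) (D(L, w) = (L + (8 + L))*(7 + w) = (8 + 2*L)*(7 + w) = (7 + w)*(8 + 2*L))
-39*D(5, -4) - 42 = -39*(56 + 8*(-4) + 14*5 + 2*5*(-4)) - 42 = -39*(56 - 32 + 70 - 40) - 42 = -39*54 - 42 = -2106 - 42 = -2148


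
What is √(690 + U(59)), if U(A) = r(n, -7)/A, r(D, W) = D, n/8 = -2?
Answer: √2400946/59 ≈ 26.263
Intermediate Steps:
n = -16 (n = 8*(-2) = -16)
U(A) = -16/A
√(690 + U(59)) = √(690 - 16/59) = √(40694/59) = √2400946/59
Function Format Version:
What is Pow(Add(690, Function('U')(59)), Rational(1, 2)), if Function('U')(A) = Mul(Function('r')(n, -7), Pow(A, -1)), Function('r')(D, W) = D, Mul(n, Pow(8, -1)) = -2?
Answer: Mul(Rational(1, 59), Pow(2400946, Rational(1, 2))) ≈ 26.263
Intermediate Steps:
n = -16 (n = Mul(8, -2) = -16)
Function('U')(A) = Mul(-16, Pow(A, -1))
Pow(Add(690, Function('U')(59)), Rational(1, 2)) = Pow(Add(690, Mul(-16, Pow(59, -1))), Rational(1, 2)) = Pow(Add(690, Mul(-16, Rational(1, 59))), Rational(1, 2)) = Pow(Add(690, Rational(-16, 59)), Rational(1, 2)) = Pow(Rational(40694, 59), Rational(1, 2)) = Mul(Rational(1, 59), Pow(2400946, Rational(1, 2)))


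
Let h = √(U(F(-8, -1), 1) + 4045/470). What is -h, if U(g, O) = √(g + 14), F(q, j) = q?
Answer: -√(76046 + 8836*√6)/94 ≈ -3.3250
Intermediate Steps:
U(g, O) = √(14 + g)
h = √(809/94 + √6) (h = √(√(14 - 8) + 4045/470) = √(√6 + 4045*(1/470)) = √(√6 + 809/94) = √(809/94 + √6) ≈ 3.3250)
-h = -√(76046 + 8836*√6)/94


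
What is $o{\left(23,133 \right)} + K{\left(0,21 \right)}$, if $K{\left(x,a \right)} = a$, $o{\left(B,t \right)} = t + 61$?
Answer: $215$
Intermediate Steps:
$o{\left(B,t \right)} = 61 + t$
$o{\left(23,133 \right)} + K{\left(0,21 \right)} = \left(61 + 133\right) + 21 = 194 + 21 = 215$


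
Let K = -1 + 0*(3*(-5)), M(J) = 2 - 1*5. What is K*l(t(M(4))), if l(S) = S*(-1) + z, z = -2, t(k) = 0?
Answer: 2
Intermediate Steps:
M(J) = -3 (M(J) = 2 - 5 = -3)
K = -1 (K = -1 + 0*(-15) = -1 + 0 = -1)
l(S) = -2 - S (l(S) = S*(-1) - 2 = -S - 2 = -2 - S)
K*l(t(M(4))) = -(-2 - 1*0) = -(-2 + 0) = -1*(-2) = 2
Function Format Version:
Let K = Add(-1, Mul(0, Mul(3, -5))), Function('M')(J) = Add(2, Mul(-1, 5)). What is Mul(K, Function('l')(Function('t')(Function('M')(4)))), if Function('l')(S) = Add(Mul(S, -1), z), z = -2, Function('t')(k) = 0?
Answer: 2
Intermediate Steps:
Function('M')(J) = -3 (Function('M')(J) = Add(2, -5) = -3)
K = -1 (K = Add(-1, Mul(0, -15)) = Add(-1, 0) = -1)
Function('l')(S) = Add(-2, Mul(-1, S)) (Function('l')(S) = Add(Mul(S, -1), -2) = Add(Mul(-1, S), -2) = Add(-2, Mul(-1, S)))
Mul(K, Function('l')(Function('t')(Function('M')(4)))) = Mul(-1, Add(-2, Mul(-1, 0))) = Mul(-1, Add(-2, 0)) = Mul(-1, -2) = 2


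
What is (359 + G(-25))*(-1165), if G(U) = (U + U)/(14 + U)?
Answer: -4658835/11 ≈ -4.2353e+5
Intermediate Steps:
G(U) = 2*U/(14 + U) (G(U) = (2*U)/(14 + U) = 2*U/(14 + U))
(359 + G(-25))*(-1165) = (359 + 2*(-25)/(14 - 25))*(-1165) = (359 + 2*(-25)/(-11))*(-1165) = (359 + 2*(-25)*(-1/11))*(-1165) = (359 + 50/11)*(-1165) = (3999/11)*(-1165) = -4658835/11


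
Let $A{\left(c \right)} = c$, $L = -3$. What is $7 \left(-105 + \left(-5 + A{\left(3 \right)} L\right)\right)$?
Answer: $-833$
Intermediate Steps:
$7 \left(-105 + \left(-5 + A{\left(3 \right)} L\right)\right) = 7 \left(-105 + \left(-5 + 3 \left(-3\right)\right)\right) = 7 \left(-105 - 14\right) = 7 \left(-119\right) = -833$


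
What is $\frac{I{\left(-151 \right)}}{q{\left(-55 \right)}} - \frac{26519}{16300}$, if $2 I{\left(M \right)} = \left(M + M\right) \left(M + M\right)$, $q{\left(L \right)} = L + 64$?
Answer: $\frac{743073929}{146700} \approx 5065.3$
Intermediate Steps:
$q{\left(L \right)} = 64 + L$
$I{\left(M \right)} = 2 M^{2}$ ($I{\left(M \right)} = \frac{\left(M + M\right) \left(M + M\right)}{2} = \frac{2 M 2 M}{2} = \frac{4 M^{2}}{2} = 2 M^{2}$)
$\frac{I{\left(-151 \right)}}{q{\left(-55 \right)}} - \frac{26519}{16300} = \frac{2 \left(-151\right)^{2}}{64 - 55} - \frac{26519}{16300} = \frac{2 \cdot 22801}{9} - \frac{26519}{16300} = 45602 \cdot \frac{1}{9} - \frac{26519}{16300} = \frac{45602}{9} - \frac{26519}{16300} = \frac{743073929}{146700}$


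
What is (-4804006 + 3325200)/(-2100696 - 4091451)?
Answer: 1478806/6192147 ≈ 0.23882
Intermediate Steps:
(-4804006 + 3325200)/(-2100696 - 4091451) = -1478806/(-6192147) = -1478806*(-1/6192147) = 1478806/6192147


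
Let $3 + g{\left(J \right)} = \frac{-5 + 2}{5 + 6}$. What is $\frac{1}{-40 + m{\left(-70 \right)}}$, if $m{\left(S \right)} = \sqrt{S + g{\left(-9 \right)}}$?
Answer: $- \frac{220}{9203} - \frac{i \sqrt{8866}}{18406} \approx -0.023905 - 0.0051157 i$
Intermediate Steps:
$g{\left(J \right)} = - \frac{36}{11}$ ($g{\left(J \right)} = -3 + \frac{-5 + 2}{5 + 6} = -3 - \frac{3}{11} = - \frac{36}{11}$)
$m{\left(S \right)} = \sqrt{- \frac{36}{11} + S}$ ($m{\left(S \right)} = \sqrt{S - \frac{36}{11}} = \sqrt{- \frac{36}{11} + S}$)
$\frac{1}{-40 + m{\left(-70 \right)}} = \frac{1}{-40 + \frac{\sqrt{-396 + 121 \left(-70\right)}}{11}} = \frac{1}{-40 + \frac{\sqrt{-396 - 8470}}{11}} = \frac{1}{-40 + \frac{\sqrt{-8866}}{11}} = \frac{1}{-40 + \frac{i \sqrt{8866}}{11}}$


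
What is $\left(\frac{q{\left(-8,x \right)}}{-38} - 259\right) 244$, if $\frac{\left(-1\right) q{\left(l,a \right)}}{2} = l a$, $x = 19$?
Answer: $-65148$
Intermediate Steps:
$q{\left(l,a \right)} = - 2 a l$ ($q{\left(l,a \right)} = - 2 l a = - 2 a l$)
$\left(\frac{q{\left(-8,x \right)}}{-38} - 259\right) 244 = \left(\frac{\left(-2\right) 19 \left(-8\right)}{-38} - 259\right) 244 = \left(304 \left(- \frac{1}{38}\right) - 259\right) 244 = \left(-8 - 259\right) 244 = \left(-267\right) 244 = -65148$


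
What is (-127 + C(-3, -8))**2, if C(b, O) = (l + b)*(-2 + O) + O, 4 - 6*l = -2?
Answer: 13225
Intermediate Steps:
l = 1 (l = 2/3 - 1/6*(-2) = 2/3 + 1/3 = 1)
C(b, O) = O + (1 + b)*(-2 + O) (C(b, O) = (1 + b)*(-2 + O) + O = O + (1 + b)*(-2 + O))
(-127 + C(-3, -8))**2 = (-127 + (-2 - 2*(-3) + 2*(-8) - 8*(-3)))**2 = (-127 + (-2 + 6 - 16 + 24))**2 = (-127 + 12)**2 = (-115)**2 = 13225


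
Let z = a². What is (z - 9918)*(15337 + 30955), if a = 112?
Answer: 121562792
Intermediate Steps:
z = 12544 (z = 112² = 12544)
(z - 9918)*(15337 + 30955) = (12544 - 9918)*(15337 + 30955) = 2626*46292 = 121562792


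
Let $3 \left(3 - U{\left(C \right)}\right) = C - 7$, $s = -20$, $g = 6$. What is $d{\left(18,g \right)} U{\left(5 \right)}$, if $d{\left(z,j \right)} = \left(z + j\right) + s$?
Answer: $\frac{44}{3} \approx 14.667$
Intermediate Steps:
$d{\left(z,j \right)} = -20 + j + z$ ($d{\left(z,j \right)} = \left(z + j\right) - 20 = \left(j + z\right) - 20 = -20 + j + z$)
$U{\left(C \right)} = \frac{16}{3} - \frac{C}{3}$ ($U{\left(C \right)} = 3 - \frac{C - 7}{3} = 3 - \frac{-7 + C}{3} = 3 - \left(- \frac{7}{3} + \frac{C}{3}\right) = \frac{16}{3} - \frac{C}{3}$)
$d{\left(18,g \right)} U{\left(5 \right)} = \left(-20 + 6 + 18\right) \left(\frac{16}{3} - \frac{5}{3}\right) = 4 \left(\frac{16}{3} - \frac{5}{3}\right) = 4 \cdot \frac{11}{3} = \frac{44}{3}$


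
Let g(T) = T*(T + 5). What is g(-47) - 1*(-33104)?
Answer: 35078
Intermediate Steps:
g(T) = T*(5 + T)
g(-47) - 1*(-33104) = -47*(5 - 47) - 1*(-33104) = -47*(-42) + 33104 = 1974 + 33104 = 35078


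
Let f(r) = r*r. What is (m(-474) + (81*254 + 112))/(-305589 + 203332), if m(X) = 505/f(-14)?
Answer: -4054961/20042372 ≈ -0.20232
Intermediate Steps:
f(r) = r**2
m(X) = 505/196 (m(X) = 505/((-14)**2) = 505/196)
(m(-474) + (81*254 + 112))/(-305589 + 203332) = (505/196 + (81*254 + 112))/(-305589 + 203332) = (505/196 + (20574 + 112))/(-102257) = (505/196 + 20686)*(-1/102257) = (4054961/196)*(-1/102257) = -4054961/20042372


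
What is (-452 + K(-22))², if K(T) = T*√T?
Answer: 193656 + 19888*I*√22 ≈ 1.9366e+5 + 93283.0*I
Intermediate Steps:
K(T) = T^(3/2)
(-452 + K(-22))² = (-452 + (-22)^(3/2))² = (-452 - 22*I*√22)²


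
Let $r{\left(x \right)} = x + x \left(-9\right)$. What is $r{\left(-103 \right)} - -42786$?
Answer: $43610$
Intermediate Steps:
$r{\left(x \right)} = - 8 x$ ($r{\left(x \right)} = x - 9 x = - 8 x$)
$r{\left(-103 \right)} - -42786 = \left(-8\right) \left(-103\right) - -42786 = 824 + 42786 = 43610$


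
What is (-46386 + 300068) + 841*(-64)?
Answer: 199858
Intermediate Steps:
(-46386 + 300068) + 841*(-64) = 253682 - 53824 = 199858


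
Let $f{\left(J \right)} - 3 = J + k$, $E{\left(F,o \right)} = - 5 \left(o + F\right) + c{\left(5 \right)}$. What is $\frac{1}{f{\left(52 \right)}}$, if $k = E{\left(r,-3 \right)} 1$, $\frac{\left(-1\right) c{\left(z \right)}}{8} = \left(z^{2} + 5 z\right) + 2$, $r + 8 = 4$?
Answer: $- \frac{1}{326} \approx -0.0030675$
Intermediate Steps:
$r = -4$ ($r = -8 + 4 = -4$)
$c{\left(z \right)} = -16 - 40 z - 8 z^{2}$ ($c{\left(z \right)} = - 8 \left(\left(z^{2} + 5 z\right) + 2\right) = - 8 \left(2 + z^{2} + 5 z\right) = -16 - 40 z - 8 z^{2}$)
$E{\left(F,o \right)} = -416 - 5 F - 5 o$ ($E{\left(F,o \right)} = - 5 \left(o + F\right) - \left(216 + 200\right) = - 5 \left(F + o\right) - 416 = \left(- 5 F - 5 o\right) - 416 = -416 - 5 F - 5 o$)
$k = -381$ ($k = \left(-416 - -20 - -15\right) 1 = \left(-416 + 20 + 15\right) 1 = \left(-381\right) 1 = -381$)
$f{\left(J \right)} = -378 + J$ ($f{\left(J \right)} = 3 + \left(J - 381\right) = 3 + \left(-381 + J\right) = -378 + J$)
$\frac{1}{f{\left(52 \right)}} = \frac{1}{-378 + 52} = \frac{1}{-326} = - \frac{1}{326}$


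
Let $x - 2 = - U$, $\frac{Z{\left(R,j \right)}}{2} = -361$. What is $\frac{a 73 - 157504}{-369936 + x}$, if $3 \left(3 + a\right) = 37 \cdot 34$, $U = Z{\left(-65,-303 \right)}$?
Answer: $\frac{381335}{1107636} \approx 0.34428$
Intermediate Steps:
$Z{\left(R,j \right)} = -722$ ($Z{\left(R,j \right)} = 2 \left(-361\right) = -722$)
$U = -722$
$a = \frac{1249}{3}$ ($a = -3 + \frac{37 \cdot 34}{3} = -3 + \frac{1}{3} \cdot 1258 = -3 + \frac{1258}{3} = \frac{1249}{3} \approx 416.33$)
$x = 724$ ($x = 2 - -722 = 2 + 722 = 724$)
$\frac{a 73 - 157504}{-369936 + x} = \frac{\frac{1249}{3} \cdot 73 - 157504}{-369936 + 724} = \frac{\frac{91177}{3} - 157504}{-369212} = \left(- \frac{381335}{3}\right) \left(- \frac{1}{369212}\right) = \frac{381335}{1107636}$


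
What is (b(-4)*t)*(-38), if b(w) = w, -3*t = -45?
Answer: 2280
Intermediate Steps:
t = 15 (t = -⅓*(-45) = 15)
(b(-4)*t)*(-38) = -4*15*(-38) = -60*(-38) = 2280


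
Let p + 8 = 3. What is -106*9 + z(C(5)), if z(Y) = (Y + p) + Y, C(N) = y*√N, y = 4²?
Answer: -959 + 32*√5 ≈ -887.45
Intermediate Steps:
p = -5 (p = -8 + 3 = -5)
y = 16
C(N) = 16*√N
z(Y) = -5 + 2*Y (z(Y) = (Y - 5) + Y = (-5 + Y) + Y = -5 + 2*Y)
-106*9 + z(C(5)) = -106*9 + (-5 + 2*(16*√5)) = -954 + (-5 + 32*√5) = -959 + 32*√5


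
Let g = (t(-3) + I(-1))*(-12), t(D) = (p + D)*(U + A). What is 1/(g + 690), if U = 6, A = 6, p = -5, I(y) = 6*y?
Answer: 1/1914 ≈ 0.00052247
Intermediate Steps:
t(D) = -60 + 12*D (t(D) = (-5 + D)*(6 + 6) = (-5 + D)*12 = -60 + 12*D)
g = 1224 (g = ((-60 + 12*(-3)) + 6*(-1))*(-12) = ((-60 - 36) - 6)*(-12) = (-96 - 6)*(-12) = -102*(-12) = 1224)
1/(g + 690) = 1/(1224 + 690) = 1/1914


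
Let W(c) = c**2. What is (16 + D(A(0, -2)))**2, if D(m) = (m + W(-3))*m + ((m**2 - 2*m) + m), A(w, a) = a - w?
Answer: 64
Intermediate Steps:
D(m) = m**2 - m + m*(9 + m) (D(m) = (m + (-3)**2)*m + ((m**2 - 2*m) + m) = (m + 9)*m + (m**2 - m) = (9 + m)*m + (m**2 - m) = m*(9 + m) + (m**2 - m) = m**2 - m + m*(9 + m))
(16 + D(A(0, -2)))**2 = (16 + 2*(-2 - 1*0)*(4 + (-2 - 1*0)))**2 = (16 + 2*(-2 + 0)*(4 + (-2 + 0)))**2 = (16 + 2*(-2)*(4 - 2))**2 = (16 + 2*(-2)*2)**2 = (16 - 8)**2 = 8**2 = 64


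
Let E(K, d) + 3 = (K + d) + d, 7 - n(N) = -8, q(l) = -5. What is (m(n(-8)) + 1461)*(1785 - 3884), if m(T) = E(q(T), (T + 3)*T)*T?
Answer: -19816659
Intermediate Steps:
n(N) = 15 (n(N) = 7 - 1*(-8) = 7 + 8 = 15)
E(K, d) = -3 + K + 2*d (E(K, d) = -3 + ((K + d) + d) = -3 + (K + 2*d) = -3 + K + 2*d)
m(T) = T*(-8 + 2*T*(3 + T)) (m(T) = (-3 - 5 + 2*((T + 3)*T))*T = (-3 - 5 + 2*((3 + T)*T))*T = (-3 - 5 + 2*(T*(3 + T)))*T = (-3 - 5 + 2*T*(3 + T))*T = (-8 + 2*T*(3 + T))*T = T*(-8 + 2*T*(3 + T)))
(m(n(-8)) + 1461)*(1785 - 3884) = (2*15*(-4 + 15*(3 + 15)) + 1461)*(1785 - 3884) = (2*15*(-4 + 15*18) + 1461)*(-2099) = (2*15*(-4 + 270) + 1461)*(-2099) = (2*15*266 + 1461)*(-2099) = (7980 + 1461)*(-2099) = 9441*(-2099) = -19816659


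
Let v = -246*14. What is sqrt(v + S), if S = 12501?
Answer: sqrt(9057) ≈ 95.168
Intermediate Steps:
v = -3444
sqrt(v + S) = sqrt(-3444 + 12501) = sqrt(9057)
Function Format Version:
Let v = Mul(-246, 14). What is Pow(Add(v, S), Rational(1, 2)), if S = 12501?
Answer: Pow(9057, Rational(1, 2)) ≈ 95.168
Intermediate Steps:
v = -3444
Pow(Add(v, S), Rational(1, 2)) = Pow(Add(-3444, 12501), Rational(1, 2)) = Pow(9057, Rational(1, 2))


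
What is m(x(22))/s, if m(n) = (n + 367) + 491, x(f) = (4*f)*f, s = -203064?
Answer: -1397/101532 ≈ -0.013759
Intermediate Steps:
x(f) = 4*f**2
m(n) = 858 + n (m(n) = (367 + n) + 491 = 858 + n)
m(x(22))/s = (858 + 4*22**2)/(-203064) = (858 + 4*484)*(-1/203064) = (858 + 1936)*(-1/203064) = 2794*(-1/203064) = -1397/101532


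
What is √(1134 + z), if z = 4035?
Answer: √5169 ≈ 71.896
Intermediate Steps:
√(1134 + z) = √(1134 + 4035) = √5169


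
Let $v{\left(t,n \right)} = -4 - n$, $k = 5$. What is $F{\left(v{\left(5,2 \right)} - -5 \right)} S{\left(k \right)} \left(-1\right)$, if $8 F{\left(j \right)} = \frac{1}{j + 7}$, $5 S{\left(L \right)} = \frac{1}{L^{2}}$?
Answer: $- \frac{1}{6000} \approx -0.00016667$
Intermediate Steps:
$S{\left(L \right)} = \frac{1}{5 L^{2}}$
$F{\left(j \right)} = \frac{1}{8 \left(7 + j\right)}$ ($F{\left(j \right)} = \frac{1}{8 \left(j + 7\right)} = \frac{1}{8 \left(7 + j\right)}$)
$F{\left(v{\left(5,2 \right)} - -5 \right)} S{\left(k \right)} \left(-1\right) = \frac{1}{8 \left(7 - 1\right)} \frac{1}{5 \cdot 25} \left(-1\right) = \frac{1}{8 \left(7 + \left(\left(-4 - 2\right) + 5\right)\right)} \frac{1}{5} \cdot \frac{1}{25} \left(-1\right) = \frac{1}{8 \left(7 + \left(-6 + 5\right)\right)} \frac{1}{125} \left(-1\right) = \frac{1}{8 \left(7 - 1\right)} \frac{1}{125} \left(-1\right) = \frac{1}{8 \cdot 6} \cdot \frac{1}{125} \left(-1\right) = \frac{1}{8} \cdot \frac{1}{6} \cdot \frac{1}{125} \left(-1\right) = \frac{1}{48} \cdot \frac{1}{125} \left(-1\right) = \frac{1}{6000} \left(-1\right) = - \frac{1}{6000}$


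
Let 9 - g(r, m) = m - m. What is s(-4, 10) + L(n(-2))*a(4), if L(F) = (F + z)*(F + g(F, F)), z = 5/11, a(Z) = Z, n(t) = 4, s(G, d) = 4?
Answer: 2592/11 ≈ 235.64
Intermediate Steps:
g(r, m) = 9 (g(r, m) = 9 - (m - m) = 9 - 1*0 = 9 + 0 = 9)
z = 5/11 (z = 5*(1/11) = 5/11 ≈ 0.45455)
L(F) = (9 + F)*(5/11 + F) (L(F) = (F + 5/11)*(F + 9) = (5/11 + F)*(9 + F) = (9 + F)*(5/11 + F))
s(-4, 10) + L(n(-2))*a(4) = 4 + (45/11 + 4² + (104/11)*4)*4 = 4 + (45/11 + 16 + 416/11)*4 = 4 + (637/11)*4 = 4 + 2548/11 = 2592/11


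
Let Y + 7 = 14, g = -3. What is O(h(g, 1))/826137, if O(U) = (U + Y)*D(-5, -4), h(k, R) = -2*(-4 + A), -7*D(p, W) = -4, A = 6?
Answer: 4/1927653 ≈ 2.0751e-6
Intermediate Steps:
D(p, W) = 4/7 (D(p, W) = -1/7*(-4) = 4/7)
Y = 7 (Y = -7 + 14 = 7)
h(k, R) = -4 (h(k, R) = -2*(-4 + 6) = -2*2 = -4)
O(U) = 4 + 4*U/7 (O(U) = (U + 7)*(4/7) = (7 + U)*(4/7) = 4 + 4*U/7)
O(h(g, 1))/826137 = (4 + (4/7)*(-4))/826137 = (4 - 16/7)*(1/826137) = (12/7)*(1/826137) = 4/1927653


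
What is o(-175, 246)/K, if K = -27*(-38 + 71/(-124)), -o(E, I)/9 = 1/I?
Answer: -62/1764927 ≈ -3.5129e-5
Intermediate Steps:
o(E, I) = -9/I
K = 129141/124 (K = -27*(-38 + 71*(-1/124)) = -27*(-38 - 71/124) = -27*(-4783/124) = 129141/124 ≈ 1041.5)
o(-175, 246)/K = (-9/246)/(129141/124) = -9*1/246*(124/129141) = -3/82*124/129141 = -62/1764927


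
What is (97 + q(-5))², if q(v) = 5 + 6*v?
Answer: 5184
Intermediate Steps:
(97 + q(-5))² = (97 + (5 + 6*(-5)))² = (97 + (5 - 30))² = (97 - 25)² = 72² = 5184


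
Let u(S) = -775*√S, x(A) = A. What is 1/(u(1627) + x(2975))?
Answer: -119/38734650 - 31*√1627/38734650 ≈ -3.5354e-5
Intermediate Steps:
1/(u(1627) + x(2975)) = 1/(-775*√1627 + 2975) = 1/(2975 - 775*√1627)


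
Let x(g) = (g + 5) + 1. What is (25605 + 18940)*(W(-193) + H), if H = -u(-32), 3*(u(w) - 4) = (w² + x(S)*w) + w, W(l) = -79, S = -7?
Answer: -56705785/3 ≈ -1.8902e+7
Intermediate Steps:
x(g) = 6 + g (x(g) = (5 + g) + 1 = 6 + g)
u(w) = 4 + w²/3 (u(w) = 4 + ((w² + (6 - 7)*w) + w)/3 = 4 + ((w² - w) + w)/3 = 4 + w²/3)
H = -1036/3 (H = -(4 + (⅓)*(-32)²) = -(4 + (⅓)*1024) = -(4 + 1024/3) = -1*1036/3 = -1036/3 ≈ -345.33)
(25605 + 18940)*(W(-193) + H) = (25605 + 18940)*(-79 - 1036/3) = 44545*(-1273/3) = -56705785/3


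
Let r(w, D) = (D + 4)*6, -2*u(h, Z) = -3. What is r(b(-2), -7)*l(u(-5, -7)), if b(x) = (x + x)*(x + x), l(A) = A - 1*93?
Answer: 1647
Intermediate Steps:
u(h, Z) = 3/2 (u(h, Z) = -½*(-3) = 3/2)
l(A) = -93 + A (l(A) = A - 93 = -93 + A)
b(x) = 4*x² (b(x) = (2*x)*(2*x) = 4*x²)
r(w, D) = 24 + 6*D (r(w, D) = (4 + D)*6 = 24 + 6*D)
r(b(-2), -7)*l(u(-5, -7)) = (24 + 6*(-7))*(-93 + 3/2) = (24 - 42)*(-183/2) = -18*(-183/2) = 1647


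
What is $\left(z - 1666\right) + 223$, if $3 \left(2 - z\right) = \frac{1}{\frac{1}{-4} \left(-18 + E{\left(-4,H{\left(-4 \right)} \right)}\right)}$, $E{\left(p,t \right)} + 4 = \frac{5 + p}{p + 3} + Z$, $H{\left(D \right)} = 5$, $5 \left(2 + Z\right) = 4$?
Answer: $- \frac{523103}{363} \approx -1441.1$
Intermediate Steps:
$Z = - \frac{6}{5}$ ($Z = -2 + \frac{1}{5} \cdot 4 = -2 + \frac{4}{5} = - \frac{6}{5} \approx -1.2$)
$E{\left(p,t \right)} = - \frac{26}{5} + \frac{5 + p}{3 + p}$ ($E{\left(p,t \right)} = -4 - \left(\frac{6}{5} - \frac{5 + p}{p + 3}\right) = -4 - \left(\frac{6}{5} - \frac{5 + p}{3 + p}\right) = - \frac{26}{5} + \frac{5 + p}{3 + p}$)
$z = \frac{706}{363}$ ($z = 2 - \frac{1}{3 \frac{-18 + \frac{-53 - -84}{5 \left(3 - 4\right)}}{-4}} = 2 - \frac{1}{3 \left(- \frac{-18 + \frac{-53 + 84}{5 \left(-1\right)}}{4}\right)} = 2 - \frac{1}{3 \left(- \frac{-18 + \frac{1}{5} \left(-1\right) 31}{4}\right)} = 2 - \frac{1}{3 \left(- \frac{-18 - \frac{31}{5}}{4}\right)} = 2 - \frac{1}{3 \left(\left(- \frac{1}{4}\right) \left(- \frac{121}{5}\right)\right)} = 2 - \frac{1}{3 \cdot \frac{121}{20}} = 2 - \frac{20}{363} = \frac{706}{363} \approx 1.9449$)
$\left(z - 1666\right) + 223 = \left(\frac{706}{363} - 1666\right) + 223 = - \frac{604052}{363} + 223 = - \frac{523103}{363}$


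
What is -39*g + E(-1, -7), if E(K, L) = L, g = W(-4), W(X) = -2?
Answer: 71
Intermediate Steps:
g = -2
-39*g + E(-1, -7) = -39*(-2) - 7 = 78 - 7 = 71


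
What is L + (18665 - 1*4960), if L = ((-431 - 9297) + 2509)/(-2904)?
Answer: 39806539/2904 ≈ 13707.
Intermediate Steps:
L = 7219/2904 (L = (-9728 + 2509)*(-1/2904) = -7219*(-1/2904) = 7219/2904 ≈ 2.4859)
L + (18665 - 1*4960) = 7219/2904 + (18665 - 1*4960) = 7219/2904 + (18665 - 4960) = 7219/2904 + 13705 = 39806539/2904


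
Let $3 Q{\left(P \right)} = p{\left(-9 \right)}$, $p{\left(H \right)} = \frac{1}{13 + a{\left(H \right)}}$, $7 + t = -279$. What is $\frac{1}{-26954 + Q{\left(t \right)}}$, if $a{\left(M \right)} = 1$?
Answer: $- \frac{42}{1132067} \approx -3.71 \cdot 10^{-5}$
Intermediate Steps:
$t = -286$ ($t = -7 - 279 = -286$)
$p{\left(H \right)} = \frac{1}{14}$ ($p{\left(H \right)} = \frac{1}{13 + 1} = \frac{1}{14}$)
$Q{\left(P \right)} = \frac{1}{42}$ ($Q{\left(P \right)} = \frac{1}{3} \cdot \frac{1}{14} = \frac{1}{42}$)
$\frac{1}{-26954 + Q{\left(t \right)}} = \frac{1}{-26954 + \frac{1}{42}} = \frac{1}{- \frac{1132067}{42}} = - \frac{42}{1132067}$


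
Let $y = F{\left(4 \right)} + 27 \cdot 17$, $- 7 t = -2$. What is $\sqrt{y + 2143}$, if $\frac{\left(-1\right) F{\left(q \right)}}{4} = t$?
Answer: $\frac{\sqrt{127442}}{7} \approx 50.999$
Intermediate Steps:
$t = \frac{2}{7}$ ($t = \left(- \frac{1}{7}\right) \left(-2\right) = \frac{2}{7} \approx 0.28571$)
$F{\left(q \right)} = - \frac{8}{7}$ ($F{\left(q \right)} = \left(-4\right) \frac{2}{7} = - \frac{8}{7}$)
$y = \frac{3205}{7}$ ($y = - \frac{8}{7} + 27 \cdot 17 = - \frac{8}{7} + 459 = \frac{3205}{7} \approx 457.86$)
$\sqrt{y + 2143} = \sqrt{\frac{3205}{7} + 2143} = \sqrt{\frac{18206}{7}} = \frac{\sqrt{127442}}{7}$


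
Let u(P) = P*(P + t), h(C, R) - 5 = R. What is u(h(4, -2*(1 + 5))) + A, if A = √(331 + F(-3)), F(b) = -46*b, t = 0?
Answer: 49 + √469 ≈ 70.656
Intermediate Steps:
h(C, R) = 5 + R
A = √469 (A = √(331 - 46*(-3)) = √(331 + 138) = √469 ≈ 21.656)
u(P) = P² (u(P) = P*(P + 0) = P*P = P²)
u(h(4, -2*(1 + 5))) + A = (5 - 2*(1 + 5))² + √469 = (5 - 2*6)² + √469 = (5 - 12)² + √469 = (-7)² + √469 = 49 + √469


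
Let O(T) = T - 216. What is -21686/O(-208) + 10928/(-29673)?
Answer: 319427603/6290676 ≈ 50.778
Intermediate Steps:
O(T) = -216 + T
-21686/O(-208) + 10928/(-29673) = -21686/(-216 - 208) + 10928/(-29673) = -21686/(-424) + 10928*(-1/29673) = -21686*(-1/424) - 10928/29673 = 10843/212 - 10928/29673 = 319427603/6290676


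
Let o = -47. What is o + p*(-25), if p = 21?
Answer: -572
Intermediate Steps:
o + p*(-25) = -47 + 21*(-25) = -47 - 525 = -572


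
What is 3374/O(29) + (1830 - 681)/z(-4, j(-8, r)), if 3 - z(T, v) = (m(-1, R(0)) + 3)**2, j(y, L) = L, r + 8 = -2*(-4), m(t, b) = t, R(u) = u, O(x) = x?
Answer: -29947/29 ≈ -1032.7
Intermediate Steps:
r = 0 (r = -8 - 2*(-4) = -8 + 8 = 0)
z(T, v) = -1 (z(T, v) = 3 - (-1 + 3)**2 = 3 - 1*2**2 = 3 - 1*4 = 3 - 4 = -1)
3374/O(29) + (1830 - 681)/z(-4, j(-8, r)) = 3374/29 + (1830 - 681)/(-1) = 3374*(1/29) + 1149*(-1) = 3374/29 - 1149 = -29947/29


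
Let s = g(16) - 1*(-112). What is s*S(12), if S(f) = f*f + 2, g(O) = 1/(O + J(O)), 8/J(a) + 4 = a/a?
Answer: 327259/20 ≈ 16363.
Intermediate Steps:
J(a) = -8/3 (J(a) = 8/(-4 + a/a) = 8/(-4 + 1) = 8/(-3) = 8*(-1/3) = -8/3)
g(O) = 1/(-8/3 + O) (g(O) = 1/(O - 8/3) = 1/(-8/3 + O))
S(f) = 2 + f**2 (S(f) = f**2 + 2 = 2 + f**2)
s = 4483/40 (s = 3/(-8 + 3*16) - 1*(-112) = 3/(-8 + 48) + 112 = 3/40 + 112 = 4483/40 ≈ 112.07)
s*S(12) = 4483*(2 + 12**2)/40 = 4483*(2 + 144)/40 = (4483/40)*146 = 327259/20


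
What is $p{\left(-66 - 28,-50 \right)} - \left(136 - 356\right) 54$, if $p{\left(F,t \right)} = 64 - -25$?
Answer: $11969$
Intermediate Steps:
$p{\left(F,t \right)} = 89$ ($p{\left(F,t \right)} = 64 + 25 = 89$)
$p{\left(-66 - 28,-50 \right)} - \left(136 - 356\right) 54 = 89 - \left(136 - 356\right) 54 = 89 - \left(-220\right) 54 = 89 - -11880 = 89 + 11880 = 11969$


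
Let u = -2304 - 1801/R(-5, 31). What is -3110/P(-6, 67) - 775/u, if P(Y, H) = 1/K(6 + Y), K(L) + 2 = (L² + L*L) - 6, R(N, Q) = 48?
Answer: 2796375040/112393 ≈ 24880.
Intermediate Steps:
K(L) = -8 + 2*L² (K(L) = -2 + ((L² + L*L) - 6) = -2 + ((L² + L²) - 6) = -2 + (2*L² - 6) = -2 + (-6 + 2*L²) = -8 + 2*L²)
P(Y, H) = 1/(-8 + 2*(6 + Y)²)
u = -112393/48 (u = -2304 - 1801/48 = -112393/48 ≈ -2341.5)
-3110/P(-6, 67) - 775/u = -(-24880 + 6220*(6 - 6)²) - 775/(-112393/48) = -3110/(1/(2*(-4 + 0²))) - 775*(-48/112393) = -3110/(1/(2*(-4 + 0))) + 37200/112393 = -3110/((½)/(-4)) + 37200/112393 = -3110/((½)*(-¼)) + 37200/112393 = -3110/(-⅛) + 37200/112393 = -3110*(-8) + 37200/112393 = 24880 + 37200/112393 = 2796375040/112393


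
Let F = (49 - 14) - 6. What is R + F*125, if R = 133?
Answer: 3758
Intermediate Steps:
F = 29 (F = 35 - 6 = 29)
R + F*125 = 133 + 29*125 = 133 + 3625 = 3758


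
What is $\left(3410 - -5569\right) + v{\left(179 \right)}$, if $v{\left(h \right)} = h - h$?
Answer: $8979$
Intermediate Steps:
$v{\left(h \right)} = 0$
$\left(3410 - -5569\right) + v{\left(179 \right)} = \left(3410 - -5569\right) + 0 = \left(3410 + 5569\right) + 0 = 8979 + 0 = 8979$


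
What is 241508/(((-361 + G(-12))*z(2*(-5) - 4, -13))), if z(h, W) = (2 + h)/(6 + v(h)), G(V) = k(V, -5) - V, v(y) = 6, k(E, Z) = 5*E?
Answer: 241508/409 ≈ 590.48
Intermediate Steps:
G(V) = 4*V (G(V) = 5*V - V = 4*V)
z(h, W) = 1/6 + h/12 (z(h, W) = (2 + h)/(6 + 6) = (2 + h)/12 = (2 + h)*(1/12) = 1/6 + h/12)
241508/(((-361 + G(-12))*z(2*(-5) - 4, -13))) = 241508/(((-361 + 4*(-12))*(1/6 + (2*(-5) - 4)/12))) = 241508/(((-361 - 48)*(1/6 + (-10 - 4)/12))) = 241508/((-409*(1/6 + (1/12)*(-14)))) = 241508/((-409*(1/6 - 7/6))) = 241508/((-409*(-1))) = 241508/409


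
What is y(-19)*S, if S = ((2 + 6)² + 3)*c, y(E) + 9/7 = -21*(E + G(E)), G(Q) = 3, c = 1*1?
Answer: 156981/7 ≈ 22426.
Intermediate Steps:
c = 1
y(E) = -450/7 - 21*E (y(E) = -9/7 - 21*(E + 3) = -9/7 - 21*(3 + E) = -9/7 + (-63 - 21*E) = -450/7 - 21*E)
S = 67 (S = ((2 + 6)² + 3)*1 = (8² + 3)*1 = (64 + 3)*1 = 67*1 = 67)
y(-19)*S = (-450/7 - 21*(-19))*67 = (-450/7 + 399)*67 = (2343/7)*67 = 156981/7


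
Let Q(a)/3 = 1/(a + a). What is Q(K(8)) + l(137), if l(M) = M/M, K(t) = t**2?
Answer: 131/128 ≈ 1.0234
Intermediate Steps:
l(M) = 1
Q(a) = 3/(2*a) (Q(a) = 3/(a + a) = 3/((2*a)) = 3*(1/(2*a)) = 3/(2*a))
Q(K(8)) + l(137) = 3/(2*(8**2)) + 1 = (3/2)/64 + 1 = (3/2)*(1/64) + 1 = 3/128 + 1 = 131/128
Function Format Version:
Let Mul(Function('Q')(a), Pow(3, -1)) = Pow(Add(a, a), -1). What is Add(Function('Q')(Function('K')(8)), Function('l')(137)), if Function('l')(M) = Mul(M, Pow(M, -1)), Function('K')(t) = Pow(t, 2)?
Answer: Rational(131, 128) ≈ 1.0234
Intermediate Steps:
Function('l')(M) = 1
Function('Q')(a) = Mul(Rational(3, 2), Pow(a, -1)) (Function('Q')(a) = Mul(3, Pow(Add(a, a), -1)) = Mul(3, Pow(Mul(2, a), -1)) = Mul(3, Mul(Rational(1, 2), Pow(a, -1))) = Mul(Rational(3, 2), Pow(a, -1)))
Add(Function('Q')(Function('K')(8)), Function('l')(137)) = Add(Mul(Rational(3, 2), Pow(Pow(8, 2), -1)), 1) = Add(Mul(Rational(3, 2), Pow(64, -1)), 1) = Add(Mul(Rational(3, 2), Rational(1, 64)), 1) = Add(Rational(3, 128), 1) = Rational(131, 128)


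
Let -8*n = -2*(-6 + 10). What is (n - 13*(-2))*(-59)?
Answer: -1593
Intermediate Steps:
n = 1 (n = -(-1)*(-6 + 10)/4 = -(-1)*4/4 = -⅛*(-8) = 1)
(n - 13*(-2))*(-59) = (1 - 13*(-2))*(-59) = (1 + 26)*(-59) = 27*(-59) = -1593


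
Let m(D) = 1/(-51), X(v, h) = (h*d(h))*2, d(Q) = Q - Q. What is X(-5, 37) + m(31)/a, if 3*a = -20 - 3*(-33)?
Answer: -1/1343 ≈ -0.00074460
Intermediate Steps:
d(Q) = 0
a = 79/3 (a = (-20 - 3*(-33))/3 = (-20 + 99)/3 = (⅓)*79 = 79/3 ≈ 26.333)
X(v, h) = 0 (X(v, h) = (h*0)*2 = 0*2 = 0)
m(D) = -1/51
X(-5, 37) + m(31)/a = 0 - 1/(51*79/3) = 0 - 1/51*3/79 = 0 - 1/1343 = -1/1343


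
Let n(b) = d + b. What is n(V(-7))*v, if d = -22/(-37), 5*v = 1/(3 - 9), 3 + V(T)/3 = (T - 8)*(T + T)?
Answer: -22999/1110 ≈ -20.720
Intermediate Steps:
V(T) = -9 + 6*T*(-8 + T) (V(T) = -9 + 3*((T - 8)*(T + T)) = -9 + 3*((-8 + T)*(2*T)) = -9 + 3*(2*T*(-8 + T)) = -9 + 6*T*(-8 + T))
v = -1/30 (v = 1/(5*(3 - 9)) = (⅕)/(-6) = (⅕)*(-⅙) = -1/30 ≈ -0.033333)
d = 22/37 (d = -22*(-1/37) = 22/37 ≈ 0.59459)
n(b) = 22/37 + b
n(V(-7))*v = (22/37 + (-9 - 48*(-7) + 6*(-7)²))*(-1/30) = (22/37 + (-9 + 336 + 6*49))*(-1/30) = (22/37 + (-9 + 336 + 294))*(-1/30) = (22/37 + 621)*(-1/30) = (22999/37)*(-1/30) = -22999/1110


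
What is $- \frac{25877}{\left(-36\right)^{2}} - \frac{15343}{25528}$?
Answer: $- \frac{85059073}{4135536} \approx -20.568$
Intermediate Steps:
$- \frac{25877}{\left(-36\right)^{2}} - \frac{15343}{25528} = - \frac{25877}{1296} - \frac{15343}{25528} = - \frac{85059073}{4135536}$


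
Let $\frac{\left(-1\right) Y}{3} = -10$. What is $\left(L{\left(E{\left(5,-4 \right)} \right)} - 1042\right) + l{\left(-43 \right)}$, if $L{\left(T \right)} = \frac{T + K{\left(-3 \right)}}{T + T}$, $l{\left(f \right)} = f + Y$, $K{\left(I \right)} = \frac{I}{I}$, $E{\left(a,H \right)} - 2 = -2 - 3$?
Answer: $- \frac{3164}{3} \approx -1054.7$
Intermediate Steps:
$Y = 30$ ($Y = \left(-3\right) \left(-10\right) = 30$)
$E{\left(a,H \right)} = -3$ ($E{\left(a,H \right)} = 2 - 5 = -3$)
$K{\left(I \right)} = 1$
$l{\left(f \right)} = 30 + f$ ($l{\left(f \right)} = f + 30 = 30 + f$)
$L{\left(T \right)} = \frac{1 + T}{2 T}$ ($L{\left(T \right)} = \frac{T + 1}{T + T} = \frac{1 + T}{2 T}$)
$\left(L{\left(E{\left(5,-4 \right)} \right)} - 1042\right) + l{\left(-43 \right)} = \left(\frac{1 - 3}{2 \left(-3\right)} - 1042\right) + \left(30 - 43\right) = \left(\frac{1}{2} \left(- \frac{1}{3}\right) \left(-2\right) - 1042\right) - 13 = \left(\frac{1}{3} - 1042\right) - 13 = - \frac{3125}{3} - 13 = - \frac{3164}{3}$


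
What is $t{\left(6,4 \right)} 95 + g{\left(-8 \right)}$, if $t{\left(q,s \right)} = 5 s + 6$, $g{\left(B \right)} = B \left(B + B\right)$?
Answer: $2598$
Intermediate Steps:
$g{\left(B \right)} = 2 B^{2}$ ($g{\left(B \right)} = B 2 B = 2 B^{2}$)
$t{\left(q,s \right)} = 6 + 5 s$
$t{\left(6,4 \right)} 95 + g{\left(-8 \right)} = \left(6 + 5 \cdot 4\right) 95 + 2 \left(-8\right)^{2} = \left(6 + 20\right) 95 + 2 \cdot 64 = 26 \cdot 95 + 128 = 2470 + 128 = 2598$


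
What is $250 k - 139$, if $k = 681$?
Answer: $170111$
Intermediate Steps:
$250 k - 139 = 250 \cdot 681 - 139 = 170250 - 139 = 170111$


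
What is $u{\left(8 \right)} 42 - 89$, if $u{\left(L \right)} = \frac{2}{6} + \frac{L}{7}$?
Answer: $-27$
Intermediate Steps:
$u{\left(L \right)} = \frac{1}{3} + \frac{L}{7}$ ($u{\left(L \right)} = 2 \cdot \frac{1}{6} + L \frac{1}{7} = \frac{1}{3} + \frac{L}{7}$)
$u{\left(8 \right)} 42 - 89 = \left(\frac{1}{3} + \frac{1}{7} \cdot 8\right) 42 - 89 = \left(\frac{1}{3} + \frac{8}{7}\right) 42 - 89 = \frac{31}{21} \cdot 42 - 89 = 62 - 89 = -27$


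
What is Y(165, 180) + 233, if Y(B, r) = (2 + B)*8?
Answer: 1569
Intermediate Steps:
Y(B, r) = 16 + 8*B
Y(165, 180) + 233 = (16 + 8*165) + 233 = (16 + 1320) + 233 = 1336 + 233 = 1569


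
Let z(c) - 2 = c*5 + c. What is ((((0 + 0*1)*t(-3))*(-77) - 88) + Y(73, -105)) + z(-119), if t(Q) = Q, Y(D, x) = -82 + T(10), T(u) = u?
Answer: -872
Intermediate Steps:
Y(D, x) = -72 (Y(D, x) = -82 + 10 = -72)
z(c) = 2 + 6*c (z(c) = 2 + (c*5 + c) = 2 + (5*c + c) = 2 + 6*c)
((((0 + 0*1)*t(-3))*(-77) - 88) + Y(73, -105)) + z(-119) = ((((0 + 0*1)*(-3))*(-77) - 88) - 72) + (2 + 6*(-119)) = ((((0 + 0)*(-3))*(-77) - 88) - 72) + (2 - 714) = (((0*(-3))*(-77) - 88) - 72) - 712 = ((0*(-77) - 88) - 72) - 712 = ((0 - 88) - 72) - 712 = (-88 - 72) - 712 = -160 - 712 = -872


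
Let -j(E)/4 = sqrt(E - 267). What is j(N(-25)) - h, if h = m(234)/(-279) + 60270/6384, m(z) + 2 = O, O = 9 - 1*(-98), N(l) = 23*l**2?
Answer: -128135/14136 - 8*sqrt(3527) ≈ -484.17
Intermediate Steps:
j(E) = -4*sqrt(-267 + E) (j(E) = -4*sqrt(E - 267) = -4*sqrt(-267 + E))
O = 107 (O = 9 + 98 = 107)
m(z) = 105 (m(z) = -2 + 107 = 105)
h = 128135/14136 (h = 105/(-279) + 60270/6384 = 105*(-1/279) + 60270*(1/6384) = -35/93 + 1435/152 = 128135/14136 ≈ 9.0644)
j(N(-25)) - h = -4*sqrt(-267 + 23*(-25)**2) - 1*128135/14136 = -4*sqrt(-267 + 23*625) - 128135/14136 = -4*sqrt(-267 + 14375) - 128135/14136 = -8*sqrt(3527) - 128135/14136 = -128135/14136 - 8*sqrt(3527)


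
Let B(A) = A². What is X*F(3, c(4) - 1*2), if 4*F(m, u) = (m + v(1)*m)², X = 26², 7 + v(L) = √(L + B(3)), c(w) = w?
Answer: 69966 - 18252*√10 ≈ 12248.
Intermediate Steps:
v(L) = -7 + √(9 + L) (v(L) = -7 + √(L + 3²) = -7 + √(L + 9) = -7 + √(9 + L))
X = 676
F(m, u) = (m + m*(-7 + √10))²/4 (F(m, u) = (m + (-7 + √(9 + 1))*m)²/4 = (m + (-7 + √10)*m)²/4 = (m + m*(-7 + √10))²/4)
X*F(3, c(4) - 1*2) = 676*((¼)*3²*(6 - √10)²) = 676*((¼)*9*(6 - √10)²) = 676*(9*(6 - √10)²/4) = 1521*(6 - √10)²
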